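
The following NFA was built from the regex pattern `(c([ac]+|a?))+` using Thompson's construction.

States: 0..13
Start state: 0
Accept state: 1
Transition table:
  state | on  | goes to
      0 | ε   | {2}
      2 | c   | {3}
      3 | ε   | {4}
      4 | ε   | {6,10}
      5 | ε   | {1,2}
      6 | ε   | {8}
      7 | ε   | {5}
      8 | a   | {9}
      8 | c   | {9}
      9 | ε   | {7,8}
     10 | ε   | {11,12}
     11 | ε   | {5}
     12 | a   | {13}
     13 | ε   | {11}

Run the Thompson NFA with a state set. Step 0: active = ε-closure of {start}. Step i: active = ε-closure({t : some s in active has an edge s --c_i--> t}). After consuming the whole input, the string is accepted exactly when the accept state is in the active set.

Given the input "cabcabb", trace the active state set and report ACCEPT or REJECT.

start: ε-closure({0}) = {0,2}
'c' @ 1: {1,2,3,4,5,6,8,10,11,12}  [accepting]
'a' @ 2: {1,2,5,7,8,9,11,13}  [accepting]
'b' @ 3: {}  — dead — no transitions
rest 'cabb' ignored (set empty)
final: {}; accept 1 not in set

Answer: REJECT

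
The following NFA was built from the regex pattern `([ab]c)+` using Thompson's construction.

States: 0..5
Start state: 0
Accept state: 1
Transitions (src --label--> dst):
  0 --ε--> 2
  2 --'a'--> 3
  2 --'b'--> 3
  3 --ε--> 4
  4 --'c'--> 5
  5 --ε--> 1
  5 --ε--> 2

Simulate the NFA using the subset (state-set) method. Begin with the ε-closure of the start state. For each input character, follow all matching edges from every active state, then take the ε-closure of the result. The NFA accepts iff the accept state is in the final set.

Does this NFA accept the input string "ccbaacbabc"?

Answer: REJECT

Steps:
start: ε-closure({0}) = {0,2}
'c' @ 1: {}  — no active states
rest 'cbaacbabc' ignored (set empty)
after full input: {}  (accept=1 not in)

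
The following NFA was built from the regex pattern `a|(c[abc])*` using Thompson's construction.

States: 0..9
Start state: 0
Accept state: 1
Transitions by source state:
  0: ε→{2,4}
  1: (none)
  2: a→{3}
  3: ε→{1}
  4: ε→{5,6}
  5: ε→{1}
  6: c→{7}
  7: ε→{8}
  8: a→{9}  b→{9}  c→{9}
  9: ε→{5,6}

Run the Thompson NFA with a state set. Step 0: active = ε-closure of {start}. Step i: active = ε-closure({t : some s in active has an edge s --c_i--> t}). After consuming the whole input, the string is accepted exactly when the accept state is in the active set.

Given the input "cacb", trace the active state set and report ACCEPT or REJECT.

start: ε-closure({0}) = {0,1,2,4,5,6}
'c' @ 1: {7,8}
'a' @ 2: {1,5,6,9}  (accept∈set)
'c' @ 3: {7,8}
'b' @ 4: {1,5,6,9}  (accept∈set)
final: {1,5,6,9}; accept 1 in set

Answer: ACCEPT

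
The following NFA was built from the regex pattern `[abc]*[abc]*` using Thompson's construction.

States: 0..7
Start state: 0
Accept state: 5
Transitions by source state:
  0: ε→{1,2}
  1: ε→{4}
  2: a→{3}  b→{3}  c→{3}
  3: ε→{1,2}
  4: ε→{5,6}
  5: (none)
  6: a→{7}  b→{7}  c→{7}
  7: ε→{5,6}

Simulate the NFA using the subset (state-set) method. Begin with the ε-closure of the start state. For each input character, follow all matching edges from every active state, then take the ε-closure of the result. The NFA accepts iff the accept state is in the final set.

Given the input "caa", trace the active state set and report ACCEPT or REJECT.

initial (ε-close {0}): {0,1,2,4,5,6}
'c' @ 1: {1,2,3,4,5,6,7}  [accepting]
'a' @ 2: {1,2,3,4,5,6,7}  [accepting]
'a' @ 3: {1,2,3,4,5,6,7}  [accepting]
final: {1,2,3,4,5,6,7}; accept 5 in set

Answer: ACCEPT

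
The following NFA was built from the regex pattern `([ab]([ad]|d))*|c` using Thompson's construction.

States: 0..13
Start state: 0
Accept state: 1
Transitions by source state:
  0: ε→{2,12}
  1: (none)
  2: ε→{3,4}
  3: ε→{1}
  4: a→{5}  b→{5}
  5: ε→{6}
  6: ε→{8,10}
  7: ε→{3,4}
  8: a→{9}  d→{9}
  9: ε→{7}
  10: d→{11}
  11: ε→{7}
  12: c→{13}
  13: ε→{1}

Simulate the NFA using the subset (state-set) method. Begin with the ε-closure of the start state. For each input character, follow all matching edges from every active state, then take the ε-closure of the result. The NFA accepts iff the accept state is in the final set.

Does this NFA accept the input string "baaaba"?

initial (ε-close {0}): {0,1,2,3,4,12}
'b' @ 1: {5,6,8,10}
'a' @ 2: {1,3,4,7,9}  [accepting]
'a' @ 3: {5,6,8,10}
'a' @ 4: {1,3,4,7,9}  [accepting]
'b' @ 5: {5,6,8,10}
'a' @ 6: {1,3,4,7,9}  [accepting]
end set {1,3,4,7,9} — state 1 in

Answer: ACCEPT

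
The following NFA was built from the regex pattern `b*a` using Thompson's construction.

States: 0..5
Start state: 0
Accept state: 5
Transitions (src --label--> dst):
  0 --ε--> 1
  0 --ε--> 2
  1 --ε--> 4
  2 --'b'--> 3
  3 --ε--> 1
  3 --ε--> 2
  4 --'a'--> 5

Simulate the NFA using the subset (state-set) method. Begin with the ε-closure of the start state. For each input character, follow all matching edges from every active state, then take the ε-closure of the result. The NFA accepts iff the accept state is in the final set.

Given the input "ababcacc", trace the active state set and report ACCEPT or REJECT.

Answer: REJECT

Derivation:
S₀ = ε-closure({0}) = {0,1,2,4}
'a' @ 1: {5}  (accept∈set)
'b' @ 2: {}  — dead — no transitions
rest 'abcacc' ignored (set empty)
end set {} — state 5 not in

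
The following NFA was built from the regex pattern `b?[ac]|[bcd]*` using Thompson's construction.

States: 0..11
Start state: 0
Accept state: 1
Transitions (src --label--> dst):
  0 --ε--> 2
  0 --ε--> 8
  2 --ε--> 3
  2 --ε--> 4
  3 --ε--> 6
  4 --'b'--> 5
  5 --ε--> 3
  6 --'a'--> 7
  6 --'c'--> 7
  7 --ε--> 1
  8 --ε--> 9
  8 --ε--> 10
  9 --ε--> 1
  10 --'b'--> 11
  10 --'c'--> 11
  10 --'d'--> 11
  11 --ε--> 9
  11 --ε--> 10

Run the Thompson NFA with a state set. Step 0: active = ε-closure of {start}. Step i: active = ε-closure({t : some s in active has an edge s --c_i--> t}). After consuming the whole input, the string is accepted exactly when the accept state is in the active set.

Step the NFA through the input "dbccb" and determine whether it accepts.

Answer: ACCEPT

Trace:
S₀ = ε-closure({0}) = {0,1,2,3,4,6,8,9,10}
'd' @ 1: {1,9,10,11}  (accept∈set)
'b' @ 2: {1,9,10,11}  (accept∈set)
'c' @ 3: {1,9,10,11}  (accept∈set)
'c' @ 4: {1,9,10,11}  (accept∈set)
'b' @ 5: {1,9,10,11}  (accept∈set)
end set {1,9,10,11} — state 1 in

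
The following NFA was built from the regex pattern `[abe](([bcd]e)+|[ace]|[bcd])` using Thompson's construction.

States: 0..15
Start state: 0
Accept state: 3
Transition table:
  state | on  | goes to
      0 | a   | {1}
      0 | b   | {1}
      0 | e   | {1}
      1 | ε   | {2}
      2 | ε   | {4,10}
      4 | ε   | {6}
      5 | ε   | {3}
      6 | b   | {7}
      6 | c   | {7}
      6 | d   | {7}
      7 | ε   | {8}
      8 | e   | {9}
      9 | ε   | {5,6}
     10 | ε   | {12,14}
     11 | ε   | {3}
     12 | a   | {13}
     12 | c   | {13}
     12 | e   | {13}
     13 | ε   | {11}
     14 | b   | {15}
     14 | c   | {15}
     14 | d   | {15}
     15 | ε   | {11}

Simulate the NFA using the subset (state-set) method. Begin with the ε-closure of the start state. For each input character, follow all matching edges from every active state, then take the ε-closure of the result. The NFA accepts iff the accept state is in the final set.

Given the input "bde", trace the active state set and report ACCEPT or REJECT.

start: ε-closure({0}) = {0}
'b' @ 1: {1,2,4,6,10,12,14}
'd' @ 2: {3,7,8,11,15}  [accepting]
'e' @ 3: {3,5,6,9}  [accepting]
final: {3,5,6,9}; accept 3 in set

Answer: ACCEPT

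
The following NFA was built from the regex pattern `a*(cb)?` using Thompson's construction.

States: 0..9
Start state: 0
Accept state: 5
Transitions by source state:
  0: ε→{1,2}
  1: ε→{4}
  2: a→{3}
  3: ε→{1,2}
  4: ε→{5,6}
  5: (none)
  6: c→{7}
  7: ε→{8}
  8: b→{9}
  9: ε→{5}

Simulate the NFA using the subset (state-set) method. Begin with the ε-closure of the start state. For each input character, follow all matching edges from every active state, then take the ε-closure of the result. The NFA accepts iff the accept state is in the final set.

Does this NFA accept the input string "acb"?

start: ε-closure({0}) = {0,1,2,4,5,6}
'a' @ 1: {1,2,3,4,5,6}  [accepting]
'c' @ 2: {7,8}
'b' @ 3: {5,9}  [accepting]
after full input: {5,9}  (accept=5 in)

Answer: ACCEPT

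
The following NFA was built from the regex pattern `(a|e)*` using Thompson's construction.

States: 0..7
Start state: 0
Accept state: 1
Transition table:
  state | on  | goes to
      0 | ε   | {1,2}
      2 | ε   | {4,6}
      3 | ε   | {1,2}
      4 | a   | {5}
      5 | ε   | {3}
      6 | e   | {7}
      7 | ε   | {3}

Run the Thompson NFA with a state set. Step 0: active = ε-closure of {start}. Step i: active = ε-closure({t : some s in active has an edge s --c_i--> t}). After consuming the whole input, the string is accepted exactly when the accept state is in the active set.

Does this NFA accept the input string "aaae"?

Answer: ACCEPT

Derivation:
S₀ = ε-closure({0}) = {0,1,2,4,6}
'a' @ 1: {1,2,3,4,5,6}  ✓accept
'a' @ 2: {1,2,3,4,5,6}  ✓accept
'a' @ 3: {1,2,3,4,5,6}  ✓accept
'e' @ 4: {1,2,3,4,6,7}  ✓accept
final: {1,2,3,4,6,7}; accept 1 in set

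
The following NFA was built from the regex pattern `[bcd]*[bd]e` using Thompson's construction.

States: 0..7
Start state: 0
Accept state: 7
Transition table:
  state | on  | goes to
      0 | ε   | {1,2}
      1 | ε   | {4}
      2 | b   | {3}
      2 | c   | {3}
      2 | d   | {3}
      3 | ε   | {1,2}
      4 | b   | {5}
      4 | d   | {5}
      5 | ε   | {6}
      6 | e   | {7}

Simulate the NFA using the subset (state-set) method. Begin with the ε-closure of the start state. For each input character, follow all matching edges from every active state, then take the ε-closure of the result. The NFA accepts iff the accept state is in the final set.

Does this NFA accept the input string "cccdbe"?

start: ε-closure({0}) = {0,1,2,4}
'c' @ 1: {1,2,3,4}
'c' @ 2: {1,2,3,4}
'c' @ 3: {1,2,3,4}
'd' @ 4: {1,2,3,4,5,6}
'b' @ 5: {1,2,3,4,5,6}
'e' @ 6: {7}  ✓accept
end set {7} — state 7 in

Answer: ACCEPT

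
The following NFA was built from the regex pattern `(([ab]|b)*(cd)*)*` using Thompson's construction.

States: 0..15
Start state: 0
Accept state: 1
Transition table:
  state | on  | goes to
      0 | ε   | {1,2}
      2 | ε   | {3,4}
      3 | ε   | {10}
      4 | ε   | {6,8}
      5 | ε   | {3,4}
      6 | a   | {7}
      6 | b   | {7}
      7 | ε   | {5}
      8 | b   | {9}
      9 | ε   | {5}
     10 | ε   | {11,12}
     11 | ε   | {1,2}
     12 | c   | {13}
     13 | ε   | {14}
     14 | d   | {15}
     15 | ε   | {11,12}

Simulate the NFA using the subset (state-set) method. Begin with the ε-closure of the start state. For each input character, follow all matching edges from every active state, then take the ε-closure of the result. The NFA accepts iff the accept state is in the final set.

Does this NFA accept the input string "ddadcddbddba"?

Answer: REJECT

Derivation:
start: ε-closure({0}) = {0,1,2,3,4,6,8,10,11,12}
'd' @ 1: {}  — dead — no transitions
rest 'dadcddbddba' ignored (set empty)
final: {}; accept 1 not in set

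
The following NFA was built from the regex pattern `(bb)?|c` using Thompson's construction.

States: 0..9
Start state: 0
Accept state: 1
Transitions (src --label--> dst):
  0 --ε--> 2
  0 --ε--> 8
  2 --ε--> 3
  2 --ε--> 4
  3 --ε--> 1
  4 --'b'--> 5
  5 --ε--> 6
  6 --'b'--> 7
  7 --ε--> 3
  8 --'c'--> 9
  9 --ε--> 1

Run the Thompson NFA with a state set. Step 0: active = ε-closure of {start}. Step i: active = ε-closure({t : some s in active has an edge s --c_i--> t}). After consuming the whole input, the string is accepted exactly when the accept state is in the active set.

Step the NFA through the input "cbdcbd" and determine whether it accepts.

start: ε-closure({0}) = {0,1,2,3,4,8}
'c' @ 1: {1,9}  (accept∈set)
'b' @ 2: {}  — no active states
rest 'dcbd' ignored (set empty)
end set {} — state 1 not in

Answer: REJECT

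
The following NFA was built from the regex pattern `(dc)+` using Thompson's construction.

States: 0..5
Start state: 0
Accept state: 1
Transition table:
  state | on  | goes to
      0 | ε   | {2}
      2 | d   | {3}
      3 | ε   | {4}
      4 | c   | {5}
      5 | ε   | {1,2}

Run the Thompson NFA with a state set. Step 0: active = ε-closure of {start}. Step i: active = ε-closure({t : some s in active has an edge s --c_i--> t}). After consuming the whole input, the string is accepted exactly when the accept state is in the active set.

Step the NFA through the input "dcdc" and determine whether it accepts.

Answer: ACCEPT

Derivation:
initial (ε-close {0}): {0,2}
'd' @ 1: {3,4}
'c' @ 2: {1,2,5}  [accepting]
'd' @ 3: {3,4}
'c' @ 4: {1,2,5}  [accepting]
final: {1,2,5}; accept 1 in set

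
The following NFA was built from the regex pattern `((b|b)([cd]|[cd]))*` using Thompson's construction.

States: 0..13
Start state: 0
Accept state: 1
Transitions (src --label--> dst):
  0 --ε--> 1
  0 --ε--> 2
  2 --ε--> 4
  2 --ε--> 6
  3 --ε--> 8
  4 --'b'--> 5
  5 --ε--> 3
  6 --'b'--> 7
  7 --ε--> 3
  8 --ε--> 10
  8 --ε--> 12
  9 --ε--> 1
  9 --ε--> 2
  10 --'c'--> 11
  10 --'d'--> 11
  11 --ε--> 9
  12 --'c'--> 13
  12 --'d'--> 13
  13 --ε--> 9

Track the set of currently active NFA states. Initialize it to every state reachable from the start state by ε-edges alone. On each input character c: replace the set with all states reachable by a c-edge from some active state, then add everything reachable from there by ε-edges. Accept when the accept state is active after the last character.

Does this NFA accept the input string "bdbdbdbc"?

S₀ = ε-closure({0}) = {0,1,2,4,6}
'b' @ 1: {3,5,7,8,10,12}
'd' @ 2: {1,2,4,6,9,11,13}  (accept∈set)
'b' @ 3: {3,5,7,8,10,12}
'd' @ 4: {1,2,4,6,9,11,13}  (accept∈set)
'b' @ 5: {3,5,7,8,10,12}
'd' @ 6: {1,2,4,6,9,11,13}  (accept∈set)
'b' @ 7: {3,5,7,8,10,12}
'c' @ 8: {1,2,4,6,9,11,13}  (accept∈set)
end set {1,2,4,6,9,11,13} — state 1 in

Answer: ACCEPT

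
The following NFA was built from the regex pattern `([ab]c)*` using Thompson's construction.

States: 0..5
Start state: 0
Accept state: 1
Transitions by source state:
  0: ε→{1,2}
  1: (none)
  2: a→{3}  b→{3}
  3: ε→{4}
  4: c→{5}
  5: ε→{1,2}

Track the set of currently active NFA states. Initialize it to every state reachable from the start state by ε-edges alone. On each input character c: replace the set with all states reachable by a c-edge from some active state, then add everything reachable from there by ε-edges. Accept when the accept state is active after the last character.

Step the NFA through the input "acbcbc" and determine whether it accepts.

Answer: ACCEPT

Steps:
S₀ = ε-closure({0}) = {0,1,2}
'a' @ 1: {3,4}
'c' @ 2: {1,2,5}  (accept∈set)
'b' @ 3: {3,4}
'c' @ 4: {1,2,5}  (accept∈set)
'b' @ 5: {3,4}
'c' @ 6: {1,2,5}  (accept∈set)
end set {1,2,5} — state 1 in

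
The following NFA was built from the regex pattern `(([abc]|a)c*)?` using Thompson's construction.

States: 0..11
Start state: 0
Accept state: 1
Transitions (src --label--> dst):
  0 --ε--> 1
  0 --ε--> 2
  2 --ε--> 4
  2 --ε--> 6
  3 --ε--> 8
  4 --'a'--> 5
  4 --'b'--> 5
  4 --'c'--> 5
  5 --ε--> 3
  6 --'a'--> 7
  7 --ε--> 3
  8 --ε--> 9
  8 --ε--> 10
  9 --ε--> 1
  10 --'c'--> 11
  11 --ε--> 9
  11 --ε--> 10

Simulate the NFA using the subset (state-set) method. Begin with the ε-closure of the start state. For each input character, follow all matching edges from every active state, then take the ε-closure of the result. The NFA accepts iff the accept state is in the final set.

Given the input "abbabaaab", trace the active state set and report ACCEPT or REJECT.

Answer: REJECT

Derivation:
S₀ = ε-closure({0}) = {0,1,2,4,6}
'a' @ 1: {1,3,5,7,8,9,10}  [accepting]
'b' @ 2: {}  — no active states
rest 'babaaab' ignored (set empty)
after full input: {}  (accept=1 not in)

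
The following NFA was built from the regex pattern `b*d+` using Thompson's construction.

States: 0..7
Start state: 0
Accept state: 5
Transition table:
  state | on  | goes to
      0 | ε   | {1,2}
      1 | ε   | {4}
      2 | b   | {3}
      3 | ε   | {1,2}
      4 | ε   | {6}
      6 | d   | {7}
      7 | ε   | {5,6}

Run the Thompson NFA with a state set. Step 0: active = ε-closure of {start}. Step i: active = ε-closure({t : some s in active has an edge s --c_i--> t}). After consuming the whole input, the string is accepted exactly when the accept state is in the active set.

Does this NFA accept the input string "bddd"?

initial (ε-close {0}): {0,1,2,4,6}
'b' @ 1: {1,2,3,4,6}
'd' @ 2: {5,6,7}  (accept∈set)
'd' @ 3: {5,6,7}  (accept∈set)
'd' @ 4: {5,6,7}  (accept∈set)
after full input: {5,6,7}  (accept=5 in)

Answer: ACCEPT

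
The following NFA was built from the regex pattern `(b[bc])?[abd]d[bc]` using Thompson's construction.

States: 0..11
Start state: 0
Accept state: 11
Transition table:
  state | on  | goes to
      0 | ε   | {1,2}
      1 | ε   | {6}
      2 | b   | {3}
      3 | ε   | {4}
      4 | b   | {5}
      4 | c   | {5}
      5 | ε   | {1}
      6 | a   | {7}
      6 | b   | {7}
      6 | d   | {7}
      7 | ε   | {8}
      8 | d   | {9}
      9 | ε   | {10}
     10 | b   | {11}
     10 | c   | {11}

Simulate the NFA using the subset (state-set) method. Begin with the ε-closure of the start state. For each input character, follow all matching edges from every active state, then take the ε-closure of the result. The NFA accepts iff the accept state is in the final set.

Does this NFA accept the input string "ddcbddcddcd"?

S₀ = ε-closure({0}) = {0,1,2,6}
'd' @ 1: {7,8}
'd' @ 2: {9,10}
'c' @ 3: {11}  ✓accept
'b' @ 4: {}  — dead — no transitions
rest 'ddcddcd' ignored (set empty)
after full input: {}  (accept=11 not in)

Answer: REJECT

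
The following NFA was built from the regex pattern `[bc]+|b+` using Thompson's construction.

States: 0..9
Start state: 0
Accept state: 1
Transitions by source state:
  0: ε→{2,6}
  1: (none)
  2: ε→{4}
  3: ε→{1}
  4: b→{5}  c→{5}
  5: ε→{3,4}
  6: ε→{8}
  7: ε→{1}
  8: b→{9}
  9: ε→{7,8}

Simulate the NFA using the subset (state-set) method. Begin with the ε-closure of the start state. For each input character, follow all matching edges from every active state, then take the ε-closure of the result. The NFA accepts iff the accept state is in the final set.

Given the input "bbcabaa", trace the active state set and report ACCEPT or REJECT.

Answer: REJECT

Trace:
initial (ε-close {0}): {0,2,4,6,8}
'b' @ 1: {1,3,4,5,7,8,9}  [accepting]
'b' @ 2: {1,3,4,5,7,8,9}  [accepting]
'c' @ 3: {1,3,4,5}  [accepting]
'a' @ 4: {}  — state set empty
rest 'baa' ignored (set empty)
after full input: {}  (accept=1 not in)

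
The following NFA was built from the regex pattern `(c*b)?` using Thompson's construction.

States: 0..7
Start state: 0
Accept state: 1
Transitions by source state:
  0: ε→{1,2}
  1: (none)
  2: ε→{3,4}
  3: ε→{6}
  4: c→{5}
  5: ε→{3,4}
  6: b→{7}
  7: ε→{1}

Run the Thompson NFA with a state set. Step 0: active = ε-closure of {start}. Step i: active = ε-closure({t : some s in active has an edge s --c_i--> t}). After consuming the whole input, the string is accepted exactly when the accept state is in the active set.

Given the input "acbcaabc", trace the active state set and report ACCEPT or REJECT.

start: ε-closure({0}) = {0,1,2,3,4,6}
'a' @ 1: {}  — dead — no transitions
rest 'cbcaabc' ignored (set empty)
final: {}; accept 1 not in set

Answer: REJECT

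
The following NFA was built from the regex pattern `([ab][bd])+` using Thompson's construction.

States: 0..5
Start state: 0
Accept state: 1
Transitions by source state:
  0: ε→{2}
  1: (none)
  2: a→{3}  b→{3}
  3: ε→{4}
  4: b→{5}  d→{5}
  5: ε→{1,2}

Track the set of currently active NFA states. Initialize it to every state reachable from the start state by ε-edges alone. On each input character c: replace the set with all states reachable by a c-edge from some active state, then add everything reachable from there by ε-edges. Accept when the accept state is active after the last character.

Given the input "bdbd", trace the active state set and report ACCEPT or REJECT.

Answer: ACCEPT

Trace:
S₀ = ε-closure({0}) = {0,2}
'b' @ 1: {3,4}
'd' @ 2: {1,2,5}  [accepting]
'b' @ 3: {3,4}
'd' @ 4: {1,2,5}  [accepting]
after full input: {1,2,5}  (accept=1 in)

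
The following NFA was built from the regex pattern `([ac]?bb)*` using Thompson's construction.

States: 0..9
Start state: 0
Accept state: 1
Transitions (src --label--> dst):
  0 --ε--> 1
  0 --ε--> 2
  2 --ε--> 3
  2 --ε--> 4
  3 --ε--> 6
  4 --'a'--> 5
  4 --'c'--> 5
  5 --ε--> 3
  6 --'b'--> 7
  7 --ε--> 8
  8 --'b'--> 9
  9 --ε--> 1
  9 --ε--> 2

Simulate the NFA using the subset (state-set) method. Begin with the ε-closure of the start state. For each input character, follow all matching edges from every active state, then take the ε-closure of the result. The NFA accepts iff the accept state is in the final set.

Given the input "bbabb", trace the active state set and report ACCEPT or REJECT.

Answer: ACCEPT

Derivation:
start: ε-closure({0}) = {0,1,2,3,4,6}
'b' @ 1: {7,8}
'b' @ 2: {1,2,3,4,6,9}  [accepting]
'a' @ 3: {3,5,6}
'b' @ 4: {7,8}
'b' @ 5: {1,2,3,4,6,9}  [accepting]
after full input: {1,2,3,4,6,9}  (accept=1 in)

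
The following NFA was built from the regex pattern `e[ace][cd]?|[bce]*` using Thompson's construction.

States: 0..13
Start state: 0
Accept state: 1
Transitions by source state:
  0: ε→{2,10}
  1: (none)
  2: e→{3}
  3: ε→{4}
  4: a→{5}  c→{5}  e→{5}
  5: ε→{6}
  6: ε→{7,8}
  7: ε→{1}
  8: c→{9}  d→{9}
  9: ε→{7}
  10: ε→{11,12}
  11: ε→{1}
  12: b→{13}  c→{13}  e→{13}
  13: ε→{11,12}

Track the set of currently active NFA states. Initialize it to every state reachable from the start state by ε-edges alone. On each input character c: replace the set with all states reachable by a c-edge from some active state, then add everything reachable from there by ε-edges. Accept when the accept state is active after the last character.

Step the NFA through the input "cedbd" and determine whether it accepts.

Answer: REJECT

Steps:
start: ε-closure({0}) = {0,1,2,10,11,12}
'c' @ 1: {1,11,12,13}  (accept∈set)
'e' @ 2: {1,11,12,13}  (accept∈set)
'd' @ 3: {}  — no active states
rest 'bd' ignored (set empty)
final: {}; accept 1 not in set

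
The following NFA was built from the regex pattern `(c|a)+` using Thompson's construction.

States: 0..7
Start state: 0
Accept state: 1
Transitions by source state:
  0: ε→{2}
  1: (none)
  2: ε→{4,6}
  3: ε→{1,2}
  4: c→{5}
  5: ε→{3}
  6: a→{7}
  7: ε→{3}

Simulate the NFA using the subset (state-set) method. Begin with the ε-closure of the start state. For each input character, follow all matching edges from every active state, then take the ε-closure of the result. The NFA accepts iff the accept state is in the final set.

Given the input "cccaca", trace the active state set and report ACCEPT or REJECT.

start: ε-closure({0}) = {0,2,4,6}
'c' @ 1: {1,2,3,4,5,6}  ✓accept
'c' @ 2: {1,2,3,4,5,6}  ✓accept
'c' @ 3: {1,2,3,4,5,6}  ✓accept
'a' @ 4: {1,2,3,4,6,7}  ✓accept
'c' @ 5: {1,2,3,4,5,6}  ✓accept
'a' @ 6: {1,2,3,4,6,7}  ✓accept
final: {1,2,3,4,6,7}; accept 1 in set

Answer: ACCEPT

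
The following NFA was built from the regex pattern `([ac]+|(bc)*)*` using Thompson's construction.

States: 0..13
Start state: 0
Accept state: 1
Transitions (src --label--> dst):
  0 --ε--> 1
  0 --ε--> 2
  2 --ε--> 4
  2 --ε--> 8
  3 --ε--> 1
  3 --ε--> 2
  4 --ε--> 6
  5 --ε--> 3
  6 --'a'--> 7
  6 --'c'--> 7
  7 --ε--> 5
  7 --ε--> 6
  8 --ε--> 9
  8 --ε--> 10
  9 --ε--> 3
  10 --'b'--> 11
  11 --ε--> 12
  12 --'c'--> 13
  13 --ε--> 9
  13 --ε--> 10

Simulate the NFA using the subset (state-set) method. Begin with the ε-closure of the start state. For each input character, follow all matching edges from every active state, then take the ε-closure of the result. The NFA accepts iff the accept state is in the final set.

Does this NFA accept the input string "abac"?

initial (ε-close {0}): {0,1,2,3,4,6,8,9,10}
'a' @ 1: {1,2,3,4,5,6,7,8,9,10}  (accept∈set)
'b' @ 2: {11,12}
'a' @ 3: {}  — no active states
rest 'c' ignored (set empty)
final: {}; accept 1 not in set

Answer: REJECT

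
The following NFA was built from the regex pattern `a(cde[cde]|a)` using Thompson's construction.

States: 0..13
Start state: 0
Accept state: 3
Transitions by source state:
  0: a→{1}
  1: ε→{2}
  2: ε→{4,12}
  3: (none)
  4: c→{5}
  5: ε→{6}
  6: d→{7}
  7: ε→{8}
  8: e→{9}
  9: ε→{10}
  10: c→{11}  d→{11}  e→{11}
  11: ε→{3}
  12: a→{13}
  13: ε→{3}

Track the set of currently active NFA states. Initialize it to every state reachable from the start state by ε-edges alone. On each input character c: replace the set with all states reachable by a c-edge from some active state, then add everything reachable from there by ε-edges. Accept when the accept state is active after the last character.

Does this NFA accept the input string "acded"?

S₀ = ε-closure({0}) = {0}
'a' @ 1: {1,2,4,12}
'c' @ 2: {5,6}
'd' @ 3: {7,8}
'e' @ 4: {9,10}
'd' @ 5: {3,11}  ✓accept
end set {3,11} — state 3 in

Answer: ACCEPT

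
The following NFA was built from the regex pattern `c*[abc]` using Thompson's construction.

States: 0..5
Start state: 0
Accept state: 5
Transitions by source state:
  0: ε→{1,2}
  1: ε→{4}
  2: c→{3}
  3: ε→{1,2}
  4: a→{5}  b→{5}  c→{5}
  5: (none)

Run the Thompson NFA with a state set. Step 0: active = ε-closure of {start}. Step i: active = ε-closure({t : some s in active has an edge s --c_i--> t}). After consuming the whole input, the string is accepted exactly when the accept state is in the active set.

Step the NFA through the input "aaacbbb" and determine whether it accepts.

Answer: REJECT

Steps:
S₀ = ε-closure({0}) = {0,1,2,4}
'a' @ 1: {5}  ✓accept
'a' @ 2: {}  — no active states
rest 'acbbb' ignored (set empty)
end set {} — state 5 not in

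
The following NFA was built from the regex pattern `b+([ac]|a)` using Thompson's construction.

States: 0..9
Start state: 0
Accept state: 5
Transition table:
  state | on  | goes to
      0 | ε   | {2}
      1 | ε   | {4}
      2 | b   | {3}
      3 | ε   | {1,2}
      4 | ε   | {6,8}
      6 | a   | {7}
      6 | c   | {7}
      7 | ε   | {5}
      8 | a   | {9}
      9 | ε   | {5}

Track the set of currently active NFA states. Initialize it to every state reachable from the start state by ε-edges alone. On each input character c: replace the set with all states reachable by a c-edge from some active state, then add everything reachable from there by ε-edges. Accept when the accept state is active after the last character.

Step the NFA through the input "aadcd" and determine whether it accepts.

S₀ = ε-closure({0}) = {0,2}
'a' @ 1: {}  — no active states
rest 'adcd' ignored (set empty)
end set {} — state 5 not in

Answer: REJECT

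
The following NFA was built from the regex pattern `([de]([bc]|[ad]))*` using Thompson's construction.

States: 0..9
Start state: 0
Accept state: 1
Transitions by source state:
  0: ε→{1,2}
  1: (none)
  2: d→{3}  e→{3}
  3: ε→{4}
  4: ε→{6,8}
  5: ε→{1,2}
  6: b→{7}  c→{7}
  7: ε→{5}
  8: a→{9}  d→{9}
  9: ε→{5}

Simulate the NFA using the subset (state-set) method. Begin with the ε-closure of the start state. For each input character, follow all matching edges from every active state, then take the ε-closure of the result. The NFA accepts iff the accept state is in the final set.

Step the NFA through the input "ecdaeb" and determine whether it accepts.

Answer: ACCEPT

Trace:
initial (ε-close {0}): {0,1,2}
'e' @ 1: {3,4,6,8}
'c' @ 2: {1,2,5,7}  [accepting]
'd' @ 3: {3,4,6,8}
'a' @ 4: {1,2,5,9}  [accepting]
'e' @ 5: {3,4,6,8}
'b' @ 6: {1,2,5,7}  [accepting]
final: {1,2,5,7}; accept 1 in set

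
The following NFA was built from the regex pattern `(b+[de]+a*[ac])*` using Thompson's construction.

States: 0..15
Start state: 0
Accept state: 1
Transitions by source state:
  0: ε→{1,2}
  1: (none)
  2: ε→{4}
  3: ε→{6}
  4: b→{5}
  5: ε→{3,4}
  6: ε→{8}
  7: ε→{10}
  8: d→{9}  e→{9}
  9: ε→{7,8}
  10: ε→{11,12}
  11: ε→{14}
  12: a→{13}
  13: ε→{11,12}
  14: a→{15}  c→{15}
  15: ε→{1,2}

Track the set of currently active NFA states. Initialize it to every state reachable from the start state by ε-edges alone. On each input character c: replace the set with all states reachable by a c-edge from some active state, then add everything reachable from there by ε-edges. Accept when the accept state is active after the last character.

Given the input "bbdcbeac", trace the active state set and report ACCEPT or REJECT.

S₀ = ε-closure({0}) = {0,1,2,4}
'b' @ 1: {3,4,5,6,8}
'b' @ 2: {3,4,5,6,8}
'd' @ 3: {7,8,9,10,11,12,14}
'c' @ 4: {1,2,4,15}  [accepting]
'b' @ 5: {3,4,5,6,8}
'e' @ 6: {7,8,9,10,11,12,14}
'a' @ 7: {1,2,4,11,12,13,14,15}  [accepting]
'c' @ 8: {1,2,4,15}  [accepting]
final: {1,2,4,15}; accept 1 in set

Answer: ACCEPT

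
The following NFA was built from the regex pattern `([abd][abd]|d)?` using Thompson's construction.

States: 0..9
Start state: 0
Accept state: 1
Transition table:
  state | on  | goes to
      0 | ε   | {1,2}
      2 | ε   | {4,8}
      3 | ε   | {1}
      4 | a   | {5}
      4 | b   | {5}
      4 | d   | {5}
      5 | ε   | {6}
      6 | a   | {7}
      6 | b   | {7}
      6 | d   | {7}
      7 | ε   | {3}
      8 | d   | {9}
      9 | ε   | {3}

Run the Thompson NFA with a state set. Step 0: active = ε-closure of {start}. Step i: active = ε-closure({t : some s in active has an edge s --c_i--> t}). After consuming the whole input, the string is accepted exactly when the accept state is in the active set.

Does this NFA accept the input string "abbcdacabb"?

S₀ = ε-closure({0}) = {0,1,2,4,8}
'a' @ 1: {5,6}
'b' @ 2: {1,3,7}  [accepting]
'b' @ 3: {}  — dead — no transitions
rest 'cdacabb' ignored (set empty)
final: {}; accept 1 not in set

Answer: REJECT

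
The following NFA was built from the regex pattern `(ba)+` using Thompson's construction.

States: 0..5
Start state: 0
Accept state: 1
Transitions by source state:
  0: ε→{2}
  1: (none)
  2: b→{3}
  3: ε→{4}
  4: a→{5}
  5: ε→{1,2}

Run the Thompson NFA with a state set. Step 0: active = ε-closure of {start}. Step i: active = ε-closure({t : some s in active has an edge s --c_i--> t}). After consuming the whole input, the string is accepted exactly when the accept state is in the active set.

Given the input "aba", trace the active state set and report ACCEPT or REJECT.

Answer: REJECT

Steps:
S₀ = ε-closure({0}) = {0,2}
'a' @ 1: {}  — dead — no transitions
rest 'ba' ignored (set empty)
after full input: {}  (accept=1 not in)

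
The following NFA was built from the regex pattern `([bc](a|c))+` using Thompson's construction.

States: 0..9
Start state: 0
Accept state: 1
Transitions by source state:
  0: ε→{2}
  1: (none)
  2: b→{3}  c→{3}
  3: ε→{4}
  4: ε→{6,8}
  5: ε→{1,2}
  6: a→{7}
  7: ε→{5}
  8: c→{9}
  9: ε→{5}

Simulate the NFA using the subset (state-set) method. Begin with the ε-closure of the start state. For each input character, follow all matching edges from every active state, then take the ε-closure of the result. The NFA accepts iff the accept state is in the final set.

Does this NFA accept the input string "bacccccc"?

Answer: ACCEPT

Steps:
S₀ = ε-closure({0}) = {0,2}
'b' @ 1: {3,4,6,8}
'a' @ 2: {1,2,5,7}  (accept∈set)
'c' @ 3: {3,4,6,8}
'c' @ 4: {1,2,5,9}  (accept∈set)
'c' @ 5: {3,4,6,8}
'c' @ 6: {1,2,5,9}  (accept∈set)
'c' @ 7: {3,4,6,8}
'c' @ 8: {1,2,5,9}  (accept∈set)
final: {1,2,5,9}; accept 1 in set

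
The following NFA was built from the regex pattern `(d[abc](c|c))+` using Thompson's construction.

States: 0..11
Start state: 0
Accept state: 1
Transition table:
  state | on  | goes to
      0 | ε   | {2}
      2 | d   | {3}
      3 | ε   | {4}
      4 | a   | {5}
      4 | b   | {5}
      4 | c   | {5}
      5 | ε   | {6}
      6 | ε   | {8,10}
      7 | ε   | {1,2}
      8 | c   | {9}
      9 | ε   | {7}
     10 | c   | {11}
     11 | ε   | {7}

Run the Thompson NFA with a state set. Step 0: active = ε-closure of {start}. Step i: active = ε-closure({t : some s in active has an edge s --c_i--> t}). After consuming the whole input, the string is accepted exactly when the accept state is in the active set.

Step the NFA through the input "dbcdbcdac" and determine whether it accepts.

Answer: ACCEPT

Trace:
S₀ = ε-closure({0}) = {0,2}
'd' @ 1: {3,4}
'b' @ 2: {5,6,8,10}
'c' @ 3: {1,2,7,9,11}  (accept∈set)
'd' @ 4: {3,4}
'b' @ 5: {5,6,8,10}
'c' @ 6: {1,2,7,9,11}  (accept∈set)
'd' @ 7: {3,4}
'a' @ 8: {5,6,8,10}
'c' @ 9: {1,2,7,9,11}  (accept∈set)
end set {1,2,7,9,11} — state 1 in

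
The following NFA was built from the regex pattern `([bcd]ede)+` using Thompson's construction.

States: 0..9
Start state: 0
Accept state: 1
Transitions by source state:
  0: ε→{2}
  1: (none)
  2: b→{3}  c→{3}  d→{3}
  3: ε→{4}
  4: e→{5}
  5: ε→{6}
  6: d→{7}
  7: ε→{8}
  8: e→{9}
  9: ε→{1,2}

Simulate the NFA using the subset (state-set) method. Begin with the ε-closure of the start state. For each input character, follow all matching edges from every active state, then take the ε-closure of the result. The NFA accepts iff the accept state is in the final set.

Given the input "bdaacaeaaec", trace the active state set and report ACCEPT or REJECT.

Answer: REJECT

Derivation:
initial (ε-close {0}): {0,2}
'b' @ 1: {3,4}
'd' @ 2: {}  — state set empty
rest 'aacaeaaec' ignored (set empty)
end set {} — state 1 not in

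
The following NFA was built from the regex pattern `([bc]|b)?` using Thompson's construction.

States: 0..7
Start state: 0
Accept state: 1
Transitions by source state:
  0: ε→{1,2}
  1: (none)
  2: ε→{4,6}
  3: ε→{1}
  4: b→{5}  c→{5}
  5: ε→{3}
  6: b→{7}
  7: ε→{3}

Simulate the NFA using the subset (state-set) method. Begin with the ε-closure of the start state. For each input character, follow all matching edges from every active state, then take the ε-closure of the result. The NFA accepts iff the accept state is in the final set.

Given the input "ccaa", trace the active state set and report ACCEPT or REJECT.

initial (ε-close {0}): {0,1,2,4,6}
'c' @ 1: {1,3,5}  ✓accept
'c' @ 2: {}  — no active states
rest 'aa' ignored (set empty)
final: {}; accept 1 not in set

Answer: REJECT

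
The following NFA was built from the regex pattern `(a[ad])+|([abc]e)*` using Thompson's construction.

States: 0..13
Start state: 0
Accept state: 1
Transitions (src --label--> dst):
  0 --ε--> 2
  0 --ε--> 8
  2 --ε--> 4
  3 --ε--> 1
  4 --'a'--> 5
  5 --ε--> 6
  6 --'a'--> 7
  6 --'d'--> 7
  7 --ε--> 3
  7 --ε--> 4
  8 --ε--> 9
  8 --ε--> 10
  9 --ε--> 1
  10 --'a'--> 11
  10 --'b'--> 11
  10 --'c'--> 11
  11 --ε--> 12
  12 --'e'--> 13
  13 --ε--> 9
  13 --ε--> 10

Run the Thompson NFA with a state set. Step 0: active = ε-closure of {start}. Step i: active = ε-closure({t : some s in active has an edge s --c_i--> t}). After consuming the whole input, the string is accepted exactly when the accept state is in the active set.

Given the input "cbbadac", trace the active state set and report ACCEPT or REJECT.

Answer: REJECT

Derivation:
start: ε-closure({0}) = {0,1,2,4,8,9,10}
'c' @ 1: {11,12}
'b' @ 2: {}  — dead — no transitions
rest 'badac' ignored (set empty)
after full input: {}  (accept=1 not in)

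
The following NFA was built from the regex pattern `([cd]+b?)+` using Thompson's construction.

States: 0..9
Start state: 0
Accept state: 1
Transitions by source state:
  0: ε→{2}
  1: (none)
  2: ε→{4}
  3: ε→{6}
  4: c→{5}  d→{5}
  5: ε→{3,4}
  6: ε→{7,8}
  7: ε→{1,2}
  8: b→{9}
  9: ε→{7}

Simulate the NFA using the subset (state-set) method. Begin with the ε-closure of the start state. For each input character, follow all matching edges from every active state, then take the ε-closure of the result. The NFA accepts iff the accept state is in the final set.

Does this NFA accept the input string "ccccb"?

Answer: ACCEPT

Steps:
S₀ = ε-closure({0}) = {0,2,4}
'c' @ 1: {1,2,3,4,5,6,7,8}  [accepting]
'c' @ 2: {1,2,3,4,5,6,7,8}  [accepting]
'c' @ 3: {1,2,3,4,5,6,7,8}  [accepting]
'c' @ 4: {1,2,3,4,5,6,7,8}  [accepting]
'b' @ 5: {1,2,4,7,9}  [accepting]
final: {1,2,4,7,9}; accept 1 in set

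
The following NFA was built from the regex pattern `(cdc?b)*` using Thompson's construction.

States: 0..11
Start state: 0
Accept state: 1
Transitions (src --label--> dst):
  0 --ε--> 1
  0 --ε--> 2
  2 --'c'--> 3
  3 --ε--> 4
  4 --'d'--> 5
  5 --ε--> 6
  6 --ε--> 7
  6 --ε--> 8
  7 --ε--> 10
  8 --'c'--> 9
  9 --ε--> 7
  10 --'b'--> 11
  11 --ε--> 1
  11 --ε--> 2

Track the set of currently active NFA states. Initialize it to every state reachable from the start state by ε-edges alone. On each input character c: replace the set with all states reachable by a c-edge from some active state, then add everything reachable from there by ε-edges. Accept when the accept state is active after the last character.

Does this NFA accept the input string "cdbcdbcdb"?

Answer: ACCEPT

Derivation:
start: ε-closure({0}) = {0,1,2}
'c' @ 1: {3,4}
'd' @ 2: {5,6,7,8,10}
'b' @ 3: {1,2,11}  (accept∈set)
'c' @ 4: {3,4}
'd' @ 5: {5,6,7,8,10}
'b' @ 6: {1,2,11}  (accept∈set)
'c' @ 7: {3,4}
'd' @ 8: {5,6,7,8,10}
'b' @ 9: {1,2,11}  (accept∈set)
end set {1,2,11} — state 1 in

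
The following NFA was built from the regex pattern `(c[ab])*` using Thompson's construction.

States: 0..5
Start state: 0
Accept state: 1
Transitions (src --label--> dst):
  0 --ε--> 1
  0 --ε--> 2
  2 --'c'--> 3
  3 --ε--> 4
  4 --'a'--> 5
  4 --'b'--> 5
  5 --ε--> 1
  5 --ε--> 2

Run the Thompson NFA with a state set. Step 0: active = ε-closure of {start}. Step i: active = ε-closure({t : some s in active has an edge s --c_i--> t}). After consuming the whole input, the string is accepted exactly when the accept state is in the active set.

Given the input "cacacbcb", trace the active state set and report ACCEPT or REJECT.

Answer: ACCEPT

Derivation:
start: ε-closure({0}) = {0,1,2}
'c' @ 1: {3,4}
'a' @ 2: {1,2,5}  (accept∈set)
'c' @ 3: {3,4}
'a' @ 4: {1,2,5}  (accept∈set)
'c' @ 5: {3,4}
'b' @ 6: {1,2,5}  (accept∈set)
'c' @ 7: {3,4}
'b' @ 8: {1,2,5}  (accept∈set)
final: {1,2,5}; accept 1 in set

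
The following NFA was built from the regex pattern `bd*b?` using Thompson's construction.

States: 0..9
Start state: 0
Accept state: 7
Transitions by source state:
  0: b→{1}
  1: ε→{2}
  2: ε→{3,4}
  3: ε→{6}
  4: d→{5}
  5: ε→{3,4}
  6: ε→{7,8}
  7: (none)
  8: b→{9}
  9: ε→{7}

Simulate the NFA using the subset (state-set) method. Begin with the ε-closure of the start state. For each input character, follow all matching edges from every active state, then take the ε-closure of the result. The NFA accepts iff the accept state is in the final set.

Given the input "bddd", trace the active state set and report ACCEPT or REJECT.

Answer: ACCEPT

Trace:
start: ε-closure({0}) = {0}
'b' @ 1: {1,2,3,4,6,7,8}  (accept∈set)
'd' @ 2: {3,4,5,6,7,8}  (accept∈set)
'd' @ 3: {3,4,5,6,7,8}  (accept∈set)
'd' @ 4: {3,4,5,6,7,8}  (accept∈set)
end set {3,4,5,6,7,8} — state 7 in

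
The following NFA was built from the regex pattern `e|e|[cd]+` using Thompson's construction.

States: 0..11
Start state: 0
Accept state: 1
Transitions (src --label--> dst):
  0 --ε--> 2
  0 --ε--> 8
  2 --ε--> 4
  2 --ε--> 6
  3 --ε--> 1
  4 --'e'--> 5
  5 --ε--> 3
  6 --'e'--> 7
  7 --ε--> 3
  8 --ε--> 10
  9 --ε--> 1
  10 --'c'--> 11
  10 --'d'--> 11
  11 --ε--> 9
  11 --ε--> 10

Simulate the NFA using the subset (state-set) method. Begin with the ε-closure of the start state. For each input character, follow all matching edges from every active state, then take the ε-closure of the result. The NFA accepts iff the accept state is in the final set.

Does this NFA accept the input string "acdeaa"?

Answer: REJECT

Trace:
S₀ = ε-closure({0}) = {0,2,4,6,8,10}
'a' @ 1: {}  — dead — no transitions
rest 'cdeaa' ignored (set empty)
end set {} — state 1 not in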